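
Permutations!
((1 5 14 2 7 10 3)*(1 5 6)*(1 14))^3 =(1 2 3 6 7 5 14 10)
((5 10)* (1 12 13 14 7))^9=(1 7 14 13 12)(5 10)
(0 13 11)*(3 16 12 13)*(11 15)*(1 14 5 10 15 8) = (0 3 16 12 13 8 1 14 5 10 15 11) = [3, 14, 2, 16, 4, 10, 6, 7, 1, 9, 15, 0, 13, 8, 5, 11, 12]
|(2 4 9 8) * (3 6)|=|(2 4 9 8)(3 6)|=4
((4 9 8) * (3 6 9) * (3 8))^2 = ((3 6 9)(4 8))^2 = (3 9 6)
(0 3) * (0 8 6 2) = [3, 1, 0, 8, 4, 5, 2, 7, 6] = (0 3 8 6 2)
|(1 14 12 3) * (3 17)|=5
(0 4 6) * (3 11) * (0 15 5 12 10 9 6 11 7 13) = [4, 1, 2, 7, 11, 12, 15, 13, 8, 6, 9, 3, 10, 0, 14, 5] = (0 4 11 3 7 13)(5 12 10 9 6 15)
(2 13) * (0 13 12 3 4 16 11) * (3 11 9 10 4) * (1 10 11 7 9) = [13, 10, 12, 3, 16, 5, 6, 9, 8, 11, 4, 0, 7, 2, 14, 15, 1] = (0 13 2 12 7 9 11)(1 10 4 16)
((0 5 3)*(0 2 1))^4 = (0 1 2 3 5)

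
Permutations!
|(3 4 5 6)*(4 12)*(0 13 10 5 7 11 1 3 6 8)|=30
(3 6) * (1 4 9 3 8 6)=(1 4 9 3)(6 8)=[0, 4, 2, 1, 9, 5, 8, 7, 6, 3]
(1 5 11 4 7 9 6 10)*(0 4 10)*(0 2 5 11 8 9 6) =(0 4 7 6 2 5 8 9)(1 11 10) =[4, 11, 5, 3, 7, 8, 2, 6, 9, 0, 1, 10]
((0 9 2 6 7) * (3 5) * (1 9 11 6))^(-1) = ((0 11 6 7)(1 9 2)(3 5))^(-1) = (0 7 6 11)(1 2 9)(3 5)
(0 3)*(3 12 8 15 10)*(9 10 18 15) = (0 12 8 9 10 3)(15 18) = [12, 1, 2, 0, 4, 5, 6, 7, 9, 10, 3, 11, 8, 13, 14, 18, 16, 17, 15]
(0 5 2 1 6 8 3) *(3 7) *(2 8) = [5, 6, 1, 0, 4, 8, 2, 3, 7] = (0 5 8 7 3)(1 6 2)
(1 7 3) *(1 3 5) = (1 7 5) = [0, 7, 2, 3, 4, 1, 6, 5]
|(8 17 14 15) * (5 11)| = |(5 11)(8 17 14 15)| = 4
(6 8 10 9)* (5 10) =(5 10 9 6 8) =[0, 1, 2, 3, 4, 10, 8, 7, 5, 6, 9]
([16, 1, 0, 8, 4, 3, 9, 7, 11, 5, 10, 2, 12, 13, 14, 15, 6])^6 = (0 8 9)(2 3 6)(5 16 11)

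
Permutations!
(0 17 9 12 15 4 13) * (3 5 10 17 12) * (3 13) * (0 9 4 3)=[12, 1, 2, 5, 0, 10, 6, 7, 8, 13, 17, 11, 15, 9, 14, 3, 16, 4]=(0 12 15 3 5 10 17 4)(9 13)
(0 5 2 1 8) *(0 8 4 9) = (0 5 2 1 4 9) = [5, 4, 1, 3, 9, 2, 6, 7, 8, 0]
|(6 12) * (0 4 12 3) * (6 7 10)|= 7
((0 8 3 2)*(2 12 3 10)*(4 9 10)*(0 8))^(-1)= (2 10 9 4 8)(3 12)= ((2 8 4 9 10)(3 12))^(-1)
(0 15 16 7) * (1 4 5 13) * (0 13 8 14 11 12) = (0 15 16 7 13 1 4 5 8 14 11 12) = [15, 4, 2, 3, 5, 8, 6, 13, 14, 9, 10, 12, 0, 1, 11, 16, 7]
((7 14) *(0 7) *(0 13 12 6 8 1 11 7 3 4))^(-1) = (0 4 3)(1 8 6 12 13 14 7 11)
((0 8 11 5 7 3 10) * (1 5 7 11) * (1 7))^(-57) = ((0 8 7 3 10)(1 5 11))^(-57) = (11)(0 3 8 10 7)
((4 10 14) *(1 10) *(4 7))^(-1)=((1 10 14 7 4))^(-1)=(1 4 7 14 10)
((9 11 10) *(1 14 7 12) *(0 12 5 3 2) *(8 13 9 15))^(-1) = (0 2 3 5 7 14 1 12)(8 15 10 11 9 13)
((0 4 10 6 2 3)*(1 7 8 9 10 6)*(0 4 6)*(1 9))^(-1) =(0 4 3 2 6)(1 8 7)(9 10)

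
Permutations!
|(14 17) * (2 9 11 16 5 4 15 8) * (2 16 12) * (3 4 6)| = |(2 9 11 12)(3 4 15 8 16 5 6)(14 17)| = 28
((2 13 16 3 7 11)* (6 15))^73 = ((2 13 16 3 7 11)(6 15))^73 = (2 13 16 3 7 11)(6 15)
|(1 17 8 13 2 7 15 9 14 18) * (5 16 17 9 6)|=36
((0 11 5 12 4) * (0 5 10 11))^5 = ((4 5 12)(10 11))^5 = (4 12 5)(10 11)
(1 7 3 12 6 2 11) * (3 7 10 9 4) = (1 10 9 4 3 12 6 2 11) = [0, 10, 11, 12, 3, 5, 2, 7, 8, 4, 9, 1, 6]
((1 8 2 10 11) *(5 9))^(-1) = (1 11 10 2 8)(5 9)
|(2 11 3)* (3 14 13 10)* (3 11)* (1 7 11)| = |(1 7 11 14 13 10)(2 3)| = 6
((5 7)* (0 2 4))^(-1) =(0 4 2)(5 7)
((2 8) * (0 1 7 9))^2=(0 7)(1 9)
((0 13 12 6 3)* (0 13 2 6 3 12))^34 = ((0 2 6 12 3 13))^34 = (0 3 6)(2 13 12)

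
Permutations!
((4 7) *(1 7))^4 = (1 7 4)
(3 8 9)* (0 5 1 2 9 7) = (0 5 1 2 9 3 8 7) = [5, 2, 9, 8, 4, 1, 6, 0, 7, 3]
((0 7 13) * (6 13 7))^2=((0 6 13))^2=(0 13 6)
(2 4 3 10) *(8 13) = [0, 1, 4, 10, 3, 5, 6, 7, 13, 9, 2, 11, 12, 8] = (2 4 3 10)(8 13)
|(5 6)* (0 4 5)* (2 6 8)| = 6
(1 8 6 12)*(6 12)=(1 8 12)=[0, 8, 2, 3, 4, 5, 6, 7, 12, 9, 10, 11, 1]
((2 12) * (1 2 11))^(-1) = ((1 2 12 11))^(-1) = (1 11 12 2)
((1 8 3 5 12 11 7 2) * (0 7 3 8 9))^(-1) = ((0 7 2 1 9)(3 5 12 11))^(-1) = (0 9 1 2 7)(3 11 12 5)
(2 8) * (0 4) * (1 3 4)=(0 1 3 4)(2 8)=[1, 3, 8, 4, 0, 5, 6, 7, 2]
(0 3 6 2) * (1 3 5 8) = (0 5 8 1 3 6 2) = [5, 3, 0, 6, 4, 8, 2, 7, 1]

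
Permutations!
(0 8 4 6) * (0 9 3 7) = (0 8 4 6 9 3 7) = [8, 1, 2, 7, 6, 5, 9, 0, 4, 3]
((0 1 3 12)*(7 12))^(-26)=((0 1 3 7 12))^(-26)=(0 12 7 3 1)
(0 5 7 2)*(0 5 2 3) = (0 2 5 7 3) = [2, 1, 5, 0, 4, 7, 6, 3]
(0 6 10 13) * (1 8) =[6, 8, 2, 3, 4, 5, 10, 7, 1, 9, 13, 11, 12, 0] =(0 6 10 13)(1 8)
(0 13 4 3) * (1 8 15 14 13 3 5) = (0 3)(1 8 15 14 13 4 5) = [3, 8, 2, 0, 5, 1, 6, 7, 15, 9, 10, 11, 12, 4, 13, 14]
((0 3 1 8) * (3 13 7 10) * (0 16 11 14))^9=((0 13 7 10 3 1 8 16 11 14))^9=(0 14 11 16 8 1 3 10 7 13)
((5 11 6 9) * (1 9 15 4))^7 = (15)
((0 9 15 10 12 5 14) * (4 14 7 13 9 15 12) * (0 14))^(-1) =(0 4 10 15)(5 12 9 13 7)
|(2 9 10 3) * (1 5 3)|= |(1 5 3 2 9 10)|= 6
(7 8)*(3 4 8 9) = (3 4 8 7 9) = [0, 1, 2, 4, 8, 5, 6, 9, 7, 3]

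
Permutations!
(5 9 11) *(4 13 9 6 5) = (4 13 9 11)(5 6) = [0, 1, 2, 3, 13, 6, 5, 7, 8, 11, 10, 4, 12, 9]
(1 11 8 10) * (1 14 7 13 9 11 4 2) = [0, 4, 1, 3, 2, 5, 6, 13, 10, 11, 14, 8, 12, 9, 7] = (1 4 2)(7 13 9 11 8 10 14)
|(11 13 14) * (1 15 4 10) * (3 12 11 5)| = 12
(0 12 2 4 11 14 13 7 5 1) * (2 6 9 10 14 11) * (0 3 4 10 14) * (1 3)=[12, 1, 10, 4, 2, 3, 9, 5, 8, 14, 0, 11, 6, 7, 13]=(0 12 6 9 14 13 7 5 3 4 2 10)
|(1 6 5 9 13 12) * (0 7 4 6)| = |(0 7 4 6 5 9 13 12 1)| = 9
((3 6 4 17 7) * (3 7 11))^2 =((3 6 4 17 11))^2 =(3 4 11 6 17)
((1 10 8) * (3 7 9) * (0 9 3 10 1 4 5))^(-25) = ((0 9 10 8 4 5)(3 7))^(-25) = (0 5 4 8 10 9)(3 7)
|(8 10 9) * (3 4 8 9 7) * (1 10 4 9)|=10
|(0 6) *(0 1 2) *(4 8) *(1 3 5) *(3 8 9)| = 9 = |(0 6 8 4 9 3 5 1 2)|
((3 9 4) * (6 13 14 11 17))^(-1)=((3 9 4)(6 13 14 11 17))^(-1)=(3 4 9)(6 17 11 14 13)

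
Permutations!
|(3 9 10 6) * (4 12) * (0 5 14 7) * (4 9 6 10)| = |(0 5 14 7)(3 6)(4 12 9)| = 12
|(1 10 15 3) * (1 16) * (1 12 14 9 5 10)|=8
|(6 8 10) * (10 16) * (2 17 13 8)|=7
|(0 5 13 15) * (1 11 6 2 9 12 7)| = 28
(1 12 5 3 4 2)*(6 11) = (1 12 5 3 4 2)(6 11) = [0, 12, 1, 4, 2, 3, 11, 7, 8, 9, 10, 6, 5]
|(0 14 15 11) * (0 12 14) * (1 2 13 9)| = 4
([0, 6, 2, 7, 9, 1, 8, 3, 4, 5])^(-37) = (1 5 9 4 8 6)(3 7)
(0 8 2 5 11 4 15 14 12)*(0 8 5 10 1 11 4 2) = [5, 11, 10, 3, 15, 4, 6, 7, 0, 9, 1, 2, 8, 13, 12, 14] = (0 5 4 15 14 12 8)(1 11 2 10)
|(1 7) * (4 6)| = 2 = |(1 7)(4 6)|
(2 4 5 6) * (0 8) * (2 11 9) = [8, 1, 4, 3, 5, 6, 11, 7, 0, 2, 10, 9] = (0 8)(2 4 5 6 11 9)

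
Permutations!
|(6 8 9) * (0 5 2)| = |(0 5 2)(6 8 9)| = 3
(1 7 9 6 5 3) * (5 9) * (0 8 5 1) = (0 8 5 3)(1 7)(6 9) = [8, 7, 2, 0, 4, 3, 9, 1, 5, 6]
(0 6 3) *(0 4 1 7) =(0 6 3 4 1 7) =[6, 7, 2, 4, 1, 5, 3, 0]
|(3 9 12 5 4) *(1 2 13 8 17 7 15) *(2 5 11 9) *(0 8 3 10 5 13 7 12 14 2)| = |(0 8 17 12 11 9 14 2 7 15 1 13 3)(4 10 5)| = 39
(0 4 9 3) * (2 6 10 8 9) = (0 4 2 6 10 8 9 3) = [4, 1, 6, 0, 2, 5, 10, 7, 9, 3, 8]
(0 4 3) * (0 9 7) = (0 4 3 9 7) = [4, 1, 2, 9, 3, 5, 6, 0, 8, 7]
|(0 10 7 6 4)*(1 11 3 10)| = 8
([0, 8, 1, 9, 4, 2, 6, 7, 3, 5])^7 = (1 8 3 9 5 2)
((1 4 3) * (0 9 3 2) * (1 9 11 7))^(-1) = ((0 11 7 1 4 2)(3 9))^(-1) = (0 2 4 1 7 11)(3 9)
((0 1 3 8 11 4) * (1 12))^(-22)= (0 4 11 8 3 1 12)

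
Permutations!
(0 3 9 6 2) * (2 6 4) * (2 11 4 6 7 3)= (0 2)(3 9 6 7)(4 11)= [2, 1, 0, 9, 11, 5, 7, 3, 8, 6, 10, 4]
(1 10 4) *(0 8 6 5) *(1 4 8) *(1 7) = (0 7 1 10 8 6 5) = [7, 10, 2, 3, 4, 0, 5, 1, 6, 9, 8]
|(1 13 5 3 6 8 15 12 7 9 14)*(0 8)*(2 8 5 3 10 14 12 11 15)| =24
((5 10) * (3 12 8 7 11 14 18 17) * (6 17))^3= (3 7 18)(5 10)(6 12 11)(8 14 17)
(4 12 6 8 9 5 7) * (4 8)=[0, 1, 2, 3, 12, 7, 4, 8, 9, 5, 10, 11, 6]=(4 12 6)(5 7 8 9)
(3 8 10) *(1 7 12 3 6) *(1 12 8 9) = (1 7 8 10 6 12 3 9) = [0, 7, 2, 9, 4, 5, 12, 8, 10, 1, 6, 11, 3]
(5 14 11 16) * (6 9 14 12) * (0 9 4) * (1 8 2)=[9, 8, 1, 3, 0, 12, 4, 7, 2, 14, 10, 16, 6, 13, 11, 15, 5]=(0 9 14 11 16 5 12 6 4)(1 8 2)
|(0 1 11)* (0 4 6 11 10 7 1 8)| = |(0 8)(1 10 7)(4 6 11)| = 6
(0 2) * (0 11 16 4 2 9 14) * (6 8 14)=(0 9 6 8 14)(2 11 16 4)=[9, 1, 11, 3, 2, 5, 8, 7, 14, 6, 10, 16, 12, 13, 0, 15, 4]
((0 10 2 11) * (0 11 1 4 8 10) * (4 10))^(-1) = (11)(1 2 10)(4 8)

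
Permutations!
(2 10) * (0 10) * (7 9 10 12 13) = [12, 1, 0, 3, 4, 5, 6, 9, 8, 10, 2, 11, 13, 7] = (0 12 13 7 9 10 2)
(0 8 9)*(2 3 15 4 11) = [8, 1, 3, 15, 11, 5, 6, 7, 9, 0, 10, 2, 12, 13, 14, 4] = (0 8 9)(2 3 15 4 11)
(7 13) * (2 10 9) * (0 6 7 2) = (0 6 7 13 2 10 9) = [6, 1, 10, 3, 4, 5, 7, 13, 8, 0, 9, 11, 12, 2]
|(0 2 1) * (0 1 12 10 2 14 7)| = 3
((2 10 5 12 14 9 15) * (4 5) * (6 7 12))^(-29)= (2 10 4 5 6 7 12 14 9 15)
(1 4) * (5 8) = (1 4)(5 8) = [0, 4, 2, 3, 1, 8, 6, 7, 5]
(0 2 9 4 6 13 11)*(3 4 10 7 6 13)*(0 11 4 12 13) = (0 2 9 10 7 6 3 12 13 4) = [2, 1, 9, 12, 0, 5, 3, 6, 8, 10, 7, 11, 13, 4]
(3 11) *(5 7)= [0, 1, 2, 11, 4, 7, 6, 5, 8, 9, 10, 3]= (3 11)(5 7)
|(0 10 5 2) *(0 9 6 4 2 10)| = 4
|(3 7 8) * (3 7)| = |(7 8)| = 2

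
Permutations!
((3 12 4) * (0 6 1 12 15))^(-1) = (0 15 3 4 12 1 6)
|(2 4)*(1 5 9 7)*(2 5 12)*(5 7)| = |(1 12 2 4 7)(5 9)| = 10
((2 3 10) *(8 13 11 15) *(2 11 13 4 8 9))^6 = (15)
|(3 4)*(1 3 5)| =4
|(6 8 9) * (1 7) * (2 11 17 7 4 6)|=9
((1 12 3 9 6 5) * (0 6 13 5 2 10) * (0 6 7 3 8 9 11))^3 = (0 11 3 7)(1 9)(5 8)(12 13)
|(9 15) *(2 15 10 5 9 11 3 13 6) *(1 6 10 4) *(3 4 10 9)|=|(1 6 2 15 11 4)(3 13 9 10 5)|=30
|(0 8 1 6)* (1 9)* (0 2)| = 6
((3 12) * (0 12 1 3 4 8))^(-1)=(0 8 4 12)(1 3)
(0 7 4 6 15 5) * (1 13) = (0 7 4 6 15 5)(1 13) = [7, 13, 2, 3, 6, 0, 15, 4, 8, 9, 10, 11, 12, 1, 14, 5]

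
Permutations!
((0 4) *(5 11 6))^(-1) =(0 4)(5 6 11)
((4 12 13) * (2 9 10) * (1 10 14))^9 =(1 14 9 2 10)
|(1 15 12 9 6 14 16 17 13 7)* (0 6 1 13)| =|(0 6 14 16 17)(1 15 12 9)(7 13)| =20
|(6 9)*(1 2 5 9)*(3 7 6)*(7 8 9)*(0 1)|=|(0 1 2 5 7 6)(3 8 9)|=6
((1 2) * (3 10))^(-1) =((1 2)(3 10))^(-1) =(1 2)(3 10)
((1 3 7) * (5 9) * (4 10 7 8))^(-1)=(1 7 10 4 8 3)(5 9)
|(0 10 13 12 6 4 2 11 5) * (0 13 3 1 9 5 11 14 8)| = 13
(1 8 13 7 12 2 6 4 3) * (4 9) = (1 8 13 7 12 2 6 9 4 3) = [0, 8, 6, 1, 3, 5, 9, 12, 13, 4, 10, 11, 2, 7]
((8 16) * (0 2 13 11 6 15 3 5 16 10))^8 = (0 16 15 13 10 5 6 2 8 3 11)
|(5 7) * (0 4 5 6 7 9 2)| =|(0 4 5 9 2)(6 7)| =10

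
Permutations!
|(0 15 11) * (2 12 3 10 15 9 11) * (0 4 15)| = |(0 9 11 4 15 2 12 3 10)| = 9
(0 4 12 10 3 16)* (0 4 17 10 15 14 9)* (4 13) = [17, 1, 2, 16, 12, 5, 6, 7, 8, 0, 3, 11, 15, 4, 9, 14, 13, 10] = (0 17 10 3 16 13 4 12 15 14 9)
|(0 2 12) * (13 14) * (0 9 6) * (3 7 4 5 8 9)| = 10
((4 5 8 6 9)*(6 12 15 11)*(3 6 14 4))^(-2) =(3 6 9)(4 11 12 5 14 15 8)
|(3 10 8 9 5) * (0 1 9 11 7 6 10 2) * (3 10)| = |(0 1 9 5 10 8 11 7 6 3 2)| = 11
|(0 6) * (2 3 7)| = |(0 6)(2 3 7)| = 6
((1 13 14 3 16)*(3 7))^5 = (1 16 3 7 14 13) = ((1 13 14 7 3 16))^5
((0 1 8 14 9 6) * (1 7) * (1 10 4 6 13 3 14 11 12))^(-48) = (14)(0 10 6 7 4)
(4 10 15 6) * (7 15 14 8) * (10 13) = [0, 1, 2, 3, 13, 5, 4, 15, 7, 9, 14, 11, 12, 10, 8, 6] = (4 13 10 14 8 7 15 6)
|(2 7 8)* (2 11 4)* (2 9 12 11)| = 12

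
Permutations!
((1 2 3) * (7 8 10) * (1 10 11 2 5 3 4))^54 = ((1 5 3 10 7 8 11 2 4))^54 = (11)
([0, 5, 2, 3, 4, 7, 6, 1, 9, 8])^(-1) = [0, 7, 2, 3, 4, 1, 6, 5, 9, 8]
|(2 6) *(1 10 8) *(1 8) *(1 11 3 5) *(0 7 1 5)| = 6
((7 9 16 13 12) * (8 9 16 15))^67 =(7 12 13 16)(8 9 15)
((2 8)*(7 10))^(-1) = (2 8)(7 10)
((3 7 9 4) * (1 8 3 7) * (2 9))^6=(2 4)(7 9)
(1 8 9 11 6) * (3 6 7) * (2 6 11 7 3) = (1 8 9 7 2 6)(3 11) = [0, 8, 6, 11, 4, 5, 1, 2, 9, 7, 10, 3]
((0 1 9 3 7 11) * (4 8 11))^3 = (0 3 8 1 7 11 9 4)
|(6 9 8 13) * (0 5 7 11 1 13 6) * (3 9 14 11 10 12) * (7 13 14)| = 21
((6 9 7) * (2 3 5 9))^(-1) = (2 6 7 9 5 3) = ((2 3 5 9 7 6))^(-1)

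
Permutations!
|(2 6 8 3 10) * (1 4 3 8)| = 6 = |(1 4 3 10 2 6)|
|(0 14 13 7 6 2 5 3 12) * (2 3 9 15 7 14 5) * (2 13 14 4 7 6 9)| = |(0 5 2 13 4 7 9 15 6 3 12)| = 11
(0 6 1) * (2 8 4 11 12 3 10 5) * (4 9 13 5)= (0 6 1)(2 8 9 13 5)(3 10 4 11 12)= [6, 0, 8, 10, 11, 2, 1, 7, 9, 13, 4, 12, 3, 5]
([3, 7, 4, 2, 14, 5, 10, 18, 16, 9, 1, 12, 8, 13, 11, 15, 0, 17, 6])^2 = [2, 18, 14, 4, 11, 5, 1, 6, 0, 9, 7, 8, 16, 13, 12, 15, 3, 17, 10]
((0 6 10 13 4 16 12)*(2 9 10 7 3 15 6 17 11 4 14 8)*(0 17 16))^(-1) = (0 4 11 17 12 16)(2 8 14 13 10 9)(3 7 6 15)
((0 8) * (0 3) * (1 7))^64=(0 8 3)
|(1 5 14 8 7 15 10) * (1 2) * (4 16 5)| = 10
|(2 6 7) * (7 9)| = 4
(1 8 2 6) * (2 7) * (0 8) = (0 8 7 2 6 1) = [8, 0, 6, 3, 4, 5, 1, 2, 7]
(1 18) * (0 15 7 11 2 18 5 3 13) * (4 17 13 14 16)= (0 15 7 11 2 18 1 5 3 14 16 4 17 13)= [15, 5, 18, 14, 17, 3, 6, 11, 8, 9, 10, 2, 12, 0, 16, 7, 4, 13, 1]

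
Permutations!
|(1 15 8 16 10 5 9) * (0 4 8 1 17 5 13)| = 6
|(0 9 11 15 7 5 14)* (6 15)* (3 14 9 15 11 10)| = |(0 15 7 5 9 10 3 14)(6 11)| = 8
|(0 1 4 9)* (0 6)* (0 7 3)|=7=|(0 1 4 9 6 7 3)|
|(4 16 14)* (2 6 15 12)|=12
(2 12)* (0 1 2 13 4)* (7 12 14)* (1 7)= (0 7 12 13 4)(1 2 14)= [7, 2, 14, 3, 0, 5, 6, 12, 8, 9, 10, 11, 13, 4, 1]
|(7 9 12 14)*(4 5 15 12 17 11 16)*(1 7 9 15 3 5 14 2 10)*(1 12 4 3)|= 33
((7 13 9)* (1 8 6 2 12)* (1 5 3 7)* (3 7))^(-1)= ((1 8 6 2 12 5 7 13 9))^(-1)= (1 9 13 7 5 12 2 6 8)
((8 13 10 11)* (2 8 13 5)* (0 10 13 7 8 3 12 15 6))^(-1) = ((0 10 11 7 8 5 2 3 12 15 6))^(-1) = (0 6 15 12 3 2 5 8 7 11 10)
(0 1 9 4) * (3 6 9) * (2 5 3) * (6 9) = (0 1 2 5 3 9 4) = [1, 2, 5, 9, 0, 3, 6, 7, 8, 4]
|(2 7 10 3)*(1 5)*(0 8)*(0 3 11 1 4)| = 10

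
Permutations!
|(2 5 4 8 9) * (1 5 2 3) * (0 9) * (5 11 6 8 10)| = 21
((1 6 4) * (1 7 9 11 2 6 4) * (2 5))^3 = ((1 4 7 9 11 5 2 6))^3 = (1 9 2 4 11 6 7 5)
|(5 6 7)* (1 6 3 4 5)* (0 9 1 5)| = 8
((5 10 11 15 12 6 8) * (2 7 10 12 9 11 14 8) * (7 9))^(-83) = (2 10 6 7 12 15 5 11 8 9 14)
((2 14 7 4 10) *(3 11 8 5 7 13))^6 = ((2 14 13 3 11 8 5 7 4 10))^6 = (2 5 13 4 11)(3 10 8 14 7)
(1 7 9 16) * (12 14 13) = (1 7 9 16)(12 14 13) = [0, 7, 2, 3, 4, 5, 6, 9, 8, 16, 10, 11, 14, 12, 13, 15, 1]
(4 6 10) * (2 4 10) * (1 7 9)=(10)(1 7 9)(2 4 6)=[0, 7, 4, 3, 6, 5, 2, 9, 8, 1, 10]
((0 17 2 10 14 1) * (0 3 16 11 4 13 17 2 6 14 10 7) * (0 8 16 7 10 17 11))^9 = ((0 2 10 17 6 14 1 3 7 8 16)(4 13 11))^9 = (0 8 3 14 17 2 16 7 1 6 10)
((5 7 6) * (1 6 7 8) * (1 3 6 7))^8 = (8)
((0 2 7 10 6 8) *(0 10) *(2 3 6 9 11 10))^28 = (0 2 6)(3 7 8)(9 11 10)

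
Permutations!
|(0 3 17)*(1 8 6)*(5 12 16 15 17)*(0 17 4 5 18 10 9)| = 15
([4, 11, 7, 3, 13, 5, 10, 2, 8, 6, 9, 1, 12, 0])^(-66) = (13)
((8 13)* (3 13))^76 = ((3 13 8))^76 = (3 13 8)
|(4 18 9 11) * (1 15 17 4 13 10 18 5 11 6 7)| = 12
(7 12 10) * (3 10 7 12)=(3 10 12 7)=[0, 1, 2, 10, 4, 5, 6, 3, 8, 9, 12, 11, 7]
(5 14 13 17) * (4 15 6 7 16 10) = (4 15 6 7 16 10)(5 14 13 17) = [0, 1, 2, 3, 15, 14, 7, 16, 8, 9, 4, 11, 12, 17, 13, 6, 10, 5]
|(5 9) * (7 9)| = 3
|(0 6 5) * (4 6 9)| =5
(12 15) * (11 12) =(11 12 15) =[0, 1, 2, 3, 4, 5, 6, 7, 8, 9, 10, 12, 15, 13, 14, 11]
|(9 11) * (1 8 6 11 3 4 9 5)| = |(1 8 6 11 5)(3 4 9)| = 15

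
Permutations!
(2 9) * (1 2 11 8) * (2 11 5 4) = (1 11 8)(2 9 5 4) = [0, 11, 9, 3, 2, 4, 6, 7, 1, 5, 10, 8]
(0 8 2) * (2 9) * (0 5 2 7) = (0 8 9 7)(2 5) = [8, 1, 5, 3, 4, 2, 6, 0, 9, 7]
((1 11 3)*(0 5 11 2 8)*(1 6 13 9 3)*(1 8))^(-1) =(0 8 11 5)(1 2)(3 9 13 6)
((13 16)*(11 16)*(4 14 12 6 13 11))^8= (16)(4 6 14 13 12)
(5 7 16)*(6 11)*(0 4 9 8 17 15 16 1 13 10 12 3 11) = (0 4 9 8 17 15 16 5 7 1 13 10 12 3 11 6) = [4, 13, 2, 11, 9, 7, 0, 1, 17, 8, 12, 6, 3, 10, 14, 16, 5, 15]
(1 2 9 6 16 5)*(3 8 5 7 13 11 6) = (1 2 9 3 8 5)(6 16 7 13 11) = [0, 2, 9, 8, 4, 1, 16, 13, 5, 3, 10, 6, 12, 11, 14, 15, 7]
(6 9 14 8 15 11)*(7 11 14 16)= (6 9 16 7 11)(8 15 14)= [0, 1, 2, 3, 4, 5, 9, 11, 15, 16, 10, 6, 12, 13, 8, 14, 7]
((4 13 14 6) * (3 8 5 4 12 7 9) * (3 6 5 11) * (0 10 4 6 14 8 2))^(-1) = ((0 10 4 13 8 11 3 2)(5 6 12 7 9 14))^(-1) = (0 2 3 11 8 13 4 10)(5 14 9 7 12 6)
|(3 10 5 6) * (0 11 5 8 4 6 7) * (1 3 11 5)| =21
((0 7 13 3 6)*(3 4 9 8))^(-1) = (0 6 3 8 9 4 13 7)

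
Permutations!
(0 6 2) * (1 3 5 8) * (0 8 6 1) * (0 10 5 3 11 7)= (0 1 11 7)(2 8 10 5 6)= [1, 11, 8, 3, 4, 6, 2, 0, 10, 9, 5, 7]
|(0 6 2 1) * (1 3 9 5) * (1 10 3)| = 4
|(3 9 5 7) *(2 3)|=|(2 3 9 5 7)|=5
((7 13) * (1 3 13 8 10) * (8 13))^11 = ((1 3 8 10)(7 13))^11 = (1 10 8 3)(7 13)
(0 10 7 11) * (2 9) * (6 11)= (0 10 7 6 11)(2 9)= [10, 1, 9, 3, 4, 5, 11, 6, 8, 2, 7, 0]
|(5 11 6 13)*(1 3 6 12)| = |(1 3 6 13 5 11 12)| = 7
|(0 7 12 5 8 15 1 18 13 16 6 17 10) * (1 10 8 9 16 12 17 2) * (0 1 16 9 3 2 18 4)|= 8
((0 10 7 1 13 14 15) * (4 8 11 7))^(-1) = (0 15 14 13 1 7 11 8 4 10)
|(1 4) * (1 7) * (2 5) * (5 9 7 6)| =|(1 4 6 5 2 9 7)| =7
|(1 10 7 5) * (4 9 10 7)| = 3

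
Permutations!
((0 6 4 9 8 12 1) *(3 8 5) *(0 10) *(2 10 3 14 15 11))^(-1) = (0 10 2 11 15 14 5 9 4 6)(1 12 8 3)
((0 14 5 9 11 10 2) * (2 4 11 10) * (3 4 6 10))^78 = ((0 14 5 9 3 4 11 2)(6 10))^78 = (0 11 3 5)(2 4 9 14)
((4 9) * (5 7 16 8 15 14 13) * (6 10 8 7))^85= (4 9)(5 6 10 8 15 14 13)(7 16)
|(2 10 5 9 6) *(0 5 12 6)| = 12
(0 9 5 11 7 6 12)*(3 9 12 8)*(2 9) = (0 12)(2 9 5 11 7 6 8 3) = [12, 1, 9, 2, 4, 11, 8, 6, 3, 5, 10, 7, 0]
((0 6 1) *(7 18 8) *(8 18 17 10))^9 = ((18)(0 6 1)(7 17 10 8))^9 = (18)(7 17 10 8)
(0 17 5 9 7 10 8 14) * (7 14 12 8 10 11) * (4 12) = [17, 1, 2, 3, 12, 9, 6, 11, 4, 14, 10, 7, 8, 13, 0, 15, 16, 5] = (0 17 5 9 14)(4 12 8)(7 11)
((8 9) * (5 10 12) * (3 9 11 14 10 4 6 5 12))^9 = ((3 9 8 11 14 10)(4 6 5))^9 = (3 11)(8 10)(9 14)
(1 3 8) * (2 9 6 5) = [0, 3, 9, 8, 4, 2, 5, 7, 1, 6] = (1 3 8)(2 9 6 5)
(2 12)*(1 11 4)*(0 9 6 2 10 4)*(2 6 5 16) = (0 9 5 16 2 12 10 4 1 11) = [9, 11, 12, 3, 1, 16, 6, 7, 8, 5, 4, 0, 10, 13, 14, 15, 2]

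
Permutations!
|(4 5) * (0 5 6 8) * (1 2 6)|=|(0 5 4 1 2 6 8)|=7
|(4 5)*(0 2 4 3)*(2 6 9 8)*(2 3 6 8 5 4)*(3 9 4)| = 7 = |(0 8 9 5 6 4 3)|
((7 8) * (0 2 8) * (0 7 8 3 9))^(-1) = (0 9 3 2) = ((0 2 3 9))^(-1)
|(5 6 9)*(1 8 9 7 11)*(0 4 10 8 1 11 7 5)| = |(11)(0 4 10 8 9)(5 6)| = 10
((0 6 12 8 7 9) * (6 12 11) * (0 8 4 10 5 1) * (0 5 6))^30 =(12)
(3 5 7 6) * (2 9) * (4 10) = (2 9)(3 5 7 6)(4 10) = [0, 1, 9, 5, 10, 7, 3, 6, 8, 2, 4]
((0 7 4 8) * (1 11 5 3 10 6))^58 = ((0 7 4 8)(1 11 5 3 10 6))^58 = (0 4)(1 10 5)(3 11 6)(7 8)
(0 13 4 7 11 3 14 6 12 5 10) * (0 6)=(0 13 4 7 11 3 14)(5 10 6 12)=[13, 1, 2, 14, 7, 10, 12, 11, 8, 9, 6, 3, 5, 4, 0]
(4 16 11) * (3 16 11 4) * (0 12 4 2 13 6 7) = (0 12 4 11 3 16 2 13 6 7) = [12, 1, 13, 16, 11, 5, 7, 0, 8, 9, 10, 3, 4, 6, 14, 15, 2]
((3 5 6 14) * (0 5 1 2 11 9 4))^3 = (0 14 2 4 6 1 9 5 3 11)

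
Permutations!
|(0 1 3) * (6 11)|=|(0 1 3)(6 11)|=6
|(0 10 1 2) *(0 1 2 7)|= |(0 10 2 1 7)|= 5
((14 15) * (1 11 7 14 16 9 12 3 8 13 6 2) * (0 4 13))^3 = ((0 4 13 6 2 1 11 7 14 15 16 9 12 3 8))^3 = (0 6 11 15 12)(1 14 9 8 13)(2 7 16 3 4)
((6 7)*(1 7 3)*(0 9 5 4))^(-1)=((0 9 5 4)(1 7 6 3))^(-1)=(0 4 5 9)(1 3 6 7)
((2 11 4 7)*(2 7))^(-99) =(11)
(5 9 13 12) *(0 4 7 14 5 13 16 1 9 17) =(0 4 7 14 5 17)(1 9 16)(12 13) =[4, 9, 2, 3, 7, 17, 6, 14, 8, 16, 10, 11, 13, 12, 5, 15, 1, 0]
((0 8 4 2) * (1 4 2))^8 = ((0 8 2)(1 4))^8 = (0 2 8)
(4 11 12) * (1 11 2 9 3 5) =(1 11 12 4 2 9 3 5) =[0, 11, 9, 5, 2, 1, 6, 7, 8, 3, 10, 12, 4]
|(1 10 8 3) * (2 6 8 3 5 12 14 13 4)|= |(1 10 3)(2 6 8 5 12 14 13 4)|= 24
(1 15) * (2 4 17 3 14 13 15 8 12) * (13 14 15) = (1 8 12 2 4 17 3 15) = [0, 8, 4, 15, 17, 5, 6, 7, 12, 9, 10, 11, 2, 13, 14, 1, 16, 3]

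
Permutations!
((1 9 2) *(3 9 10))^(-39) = (1 10 3 9 2)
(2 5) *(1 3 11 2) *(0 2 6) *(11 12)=(0 2 5 1 3 12 11 6)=[2, 3, 5, 12, 4, 1, 0, 7, 8, 9, 10, 6, 11]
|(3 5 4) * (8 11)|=6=|(3 5 4)(8 11)|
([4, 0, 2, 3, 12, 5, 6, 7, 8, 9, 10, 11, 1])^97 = [4, 0, 2, 3, 12, 5, 6, 7, 8, 9, 10, 11, 1]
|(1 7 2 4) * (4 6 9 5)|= 7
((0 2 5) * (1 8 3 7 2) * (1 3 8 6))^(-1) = (8)(0 5 2 7 3)(1 6) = ((8)(0 3 7 2 5)(1 6))^(-1)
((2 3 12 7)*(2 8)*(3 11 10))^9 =((2 11 10 3 12 7 8))^9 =(2 10 12 8 11 3 7)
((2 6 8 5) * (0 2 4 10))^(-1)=(0 10 4 5 8 6 2)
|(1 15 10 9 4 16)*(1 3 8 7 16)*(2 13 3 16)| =|(16)(1 15 10 9 4)(2 13 3 8 7)| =5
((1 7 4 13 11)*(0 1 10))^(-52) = ((0 1 7 4 13 11 10))^(-52) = (0 13 1 11 7 10 4)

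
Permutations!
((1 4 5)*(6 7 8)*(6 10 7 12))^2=((1 4 5)(6 12)(7 8 10))^2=(12)(1 5 4)(7 10 8)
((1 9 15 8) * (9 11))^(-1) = ((1 11 9 15 8))^(-1) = (1 8 15 9 11)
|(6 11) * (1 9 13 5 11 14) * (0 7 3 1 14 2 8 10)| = 12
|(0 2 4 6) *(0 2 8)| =6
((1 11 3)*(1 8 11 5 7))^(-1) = ((1 5 7)(3 8 11))^(-1) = (1 7 5)(3 11 8)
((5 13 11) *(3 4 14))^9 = (14)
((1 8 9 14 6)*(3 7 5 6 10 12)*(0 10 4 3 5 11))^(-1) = (0 11 7 3 4 14 9 8 1 6 5 12 10)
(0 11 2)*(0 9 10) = (0 11 2 9 10) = [11, 1, 9, 3, 4, 5, 6, 7, 8, 10, 0, 2]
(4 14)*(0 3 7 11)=[3, 1, 2, 7, 14, 5, 6, 11, 8, 9, 10, 0, 12, 13, 4]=(0 3 7 11)(4 14)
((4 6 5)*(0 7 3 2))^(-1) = (0 2 3 7)(4 5 6)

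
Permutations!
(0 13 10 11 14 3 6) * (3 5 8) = [13, 1, 2, 6, 4, 8, 0, 7, 3, 9, 11, 14, 12, 10, 5] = (0 13 10 11 14 5 8 3 6)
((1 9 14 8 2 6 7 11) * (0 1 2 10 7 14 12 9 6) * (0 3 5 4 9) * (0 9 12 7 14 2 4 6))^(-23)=(0 1)(2 3 5 6)(4 9 11 12 7)(8 10 14)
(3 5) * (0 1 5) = (0 1 5 3) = [1, 5, 2, 0, 4, 3]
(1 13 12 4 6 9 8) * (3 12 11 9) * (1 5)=(1 13 11 9 8 5)(3 12 4 6)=[0, 13, 2, 12, 6, 1, 3, 7, 5, 8, 10, 9, 4, 11]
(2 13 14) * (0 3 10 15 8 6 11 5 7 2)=(0 3 10 15 8 6 11 5 7 2 13 14)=[3, 1, 13, 10, 4, 7, 11, 2, 6, 9, 15, 5, 12, 14, 0, 8]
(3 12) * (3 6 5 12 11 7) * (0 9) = (0 9)(3 11 7)(5 12 6) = [9, 1, 2, 11, 4, 12, 5, 3, 8, 0, 10, 7, 6]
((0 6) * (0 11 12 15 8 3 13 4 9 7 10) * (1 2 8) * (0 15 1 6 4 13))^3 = ((0 4 9 7 10 15 6 11 12 1 2 8 3))^3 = (0 7 6 1 3 9 15 12 8 4 10 11 2)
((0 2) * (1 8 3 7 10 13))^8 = (1 3 10)(7 13 8) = ((0 2)(1 8 3 7 10 13))^8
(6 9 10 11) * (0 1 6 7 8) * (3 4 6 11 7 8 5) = [1, 11, 2, 4, 6, 3, 9, 5, 0, 10, 7, 8] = (0 1 11 8)(3 4 6 9 10 7 5)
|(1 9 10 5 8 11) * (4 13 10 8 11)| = |(1 9 8 4 13 10 5 11)| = 8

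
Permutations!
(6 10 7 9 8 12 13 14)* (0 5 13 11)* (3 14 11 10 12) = (0 5 13 11)(3 14 6 12 10 7 9 8) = [5, 1, 2, 14, 4, 13, 12, 9, 3, 8, 7, 0, 10, 11, 6]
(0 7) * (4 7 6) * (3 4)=(0 6 3 4 7)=[6, 1, 2, 4, 7, 5, 3, 0]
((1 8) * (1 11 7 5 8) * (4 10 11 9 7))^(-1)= (4 11 10)(5 7 9 8)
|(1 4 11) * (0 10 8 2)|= |(0 10 8 2)(1 4 11)|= 12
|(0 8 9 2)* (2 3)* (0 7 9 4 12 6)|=20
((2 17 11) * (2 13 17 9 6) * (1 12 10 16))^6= (17)(1 10)(12 16)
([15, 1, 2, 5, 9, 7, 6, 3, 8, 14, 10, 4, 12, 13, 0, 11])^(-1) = [14, 1, 2, 7, 11, 3, 6, 5, 8, 4, 10, 15, 12, 13, 9, 0]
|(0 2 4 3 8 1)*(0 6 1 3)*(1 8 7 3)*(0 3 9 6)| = 9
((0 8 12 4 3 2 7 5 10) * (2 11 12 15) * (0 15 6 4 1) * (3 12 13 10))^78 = ((0 8 6 4 12 1)(2 7 5 3 11 13 10 15))^78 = (2 10 11 5)(3 7 15 13)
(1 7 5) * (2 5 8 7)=(1 2 5)(7 8)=[0, 2, 5, 3, 4, 1, 6, 8, 7]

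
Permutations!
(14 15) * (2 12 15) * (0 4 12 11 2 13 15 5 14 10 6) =(0 4 12 5 14 13 15 10 6)(2 11) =[4, 1, 11, 3, 12, 14, 0, 7, 8, 9, 6, 2, 5, 15, 13, 10]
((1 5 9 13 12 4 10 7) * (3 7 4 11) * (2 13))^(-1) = ((1 5 9 2 13 12 11 3 7)(4 10))^(-1) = (1 7 3 11 12 13 2 9 5)(4 10)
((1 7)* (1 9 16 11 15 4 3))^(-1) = (1 3 4 15 11 16 9 7)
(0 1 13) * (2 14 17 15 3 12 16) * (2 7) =(0 1 13)(2 14 17 15 3 12 16 7) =[1, 13, 14, 12, 4, 5, 6, 2, 8, 9, 10, 11, 16, 0, 17, 3, 7, 15]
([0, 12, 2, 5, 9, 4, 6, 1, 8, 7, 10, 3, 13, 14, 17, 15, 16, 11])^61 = (1 3 12 5 13 4 14 9 17 7 11)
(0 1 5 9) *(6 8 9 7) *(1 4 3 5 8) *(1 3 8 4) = (0 1 4 8 9)(3 5 7 6) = [1, 4, 2, 5, 8, 7, 3, 6, 9, 0]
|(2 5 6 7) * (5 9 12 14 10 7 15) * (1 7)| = |(1 7 2 9 12 14 10)(5 6 15)| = 21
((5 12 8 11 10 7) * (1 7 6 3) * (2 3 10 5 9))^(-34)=(1 7 9 2 3)(5 8)(11 12)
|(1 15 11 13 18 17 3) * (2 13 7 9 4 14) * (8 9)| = 13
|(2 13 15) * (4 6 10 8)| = 12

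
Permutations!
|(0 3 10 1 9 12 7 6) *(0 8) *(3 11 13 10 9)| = |(0 11 13 10 1 3 9 12 7 6 8)| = 11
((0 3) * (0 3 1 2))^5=(3)(0 2 1)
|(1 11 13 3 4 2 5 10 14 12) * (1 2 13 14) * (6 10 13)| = 11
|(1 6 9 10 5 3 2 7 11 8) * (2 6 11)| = |(1 11 8)(2 7)(3 6 9 10 5)| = 30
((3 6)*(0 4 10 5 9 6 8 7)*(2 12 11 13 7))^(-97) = (0 8 4 2 10 12 5 11 9 13 6 7 3)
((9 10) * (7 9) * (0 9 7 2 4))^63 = (0 2 9 4 10)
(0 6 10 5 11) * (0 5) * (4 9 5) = [6, 1, 2, 3, 9, 11, 10, 7, 8, 5, 0, 4] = (0 6 10)(4 9 5 11)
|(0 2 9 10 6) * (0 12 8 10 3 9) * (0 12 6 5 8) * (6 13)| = |(0 2 12)(3 9)(5 8 10)(6 13)| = 6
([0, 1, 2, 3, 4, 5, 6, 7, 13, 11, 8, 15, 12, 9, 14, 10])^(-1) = [0, 1, 2, 3, 4, 5, 6, 7, 10, 13, 15, 9, 12, 8, 14, 11]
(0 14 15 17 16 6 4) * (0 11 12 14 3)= (0 3)(4 11 12 14 15 17 16 6)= [3, 1, 2, 0, 11, 5, 4, 7, 8, 9, 10, 12, 14, 13, 15, 17, 6, 16]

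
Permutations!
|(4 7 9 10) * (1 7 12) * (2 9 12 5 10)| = |(1 7 12)(2 9)(4 5 10)| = 6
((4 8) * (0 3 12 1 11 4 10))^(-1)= (0 10 8 4 11 1 12 3)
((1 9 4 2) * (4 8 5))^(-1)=(1 2 4 5 8 9)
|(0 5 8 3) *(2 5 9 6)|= |(0 9 6 2 5 8 3)|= 7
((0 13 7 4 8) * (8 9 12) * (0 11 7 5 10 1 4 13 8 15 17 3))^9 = ((0 8 11 7 13 5 10 1 4 9 12 15 17 3))^9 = (0 9 13 3 4 7 17 1 11 15 10 8 12 5)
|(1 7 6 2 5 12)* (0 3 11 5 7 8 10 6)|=|(0 3 11 5 12 1 8 10 6 2 7)|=11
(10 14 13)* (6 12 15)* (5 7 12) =(5 7 12 15 6)(10 14 13) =[0, 1, 2, 3, 4, 7, 5, 12, 8, 9, 14, 11, 15, 10, 13, 6]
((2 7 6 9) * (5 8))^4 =(9)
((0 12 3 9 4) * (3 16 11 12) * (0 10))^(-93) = ((0 3 9 4 10)(11 12 16))^(-93) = (16)(0 9 10 3 4)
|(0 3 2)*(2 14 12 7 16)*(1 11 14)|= |(0 3 1 11 14 12 7 16 2)|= 9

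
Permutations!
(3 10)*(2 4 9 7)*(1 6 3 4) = (1 6 3 10 4 9 7 2) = [0, 6, 1, 10, 9, 5, 3, 2, 8, 7, 4]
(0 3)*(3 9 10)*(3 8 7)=(0 9 10 8 7 3)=[9, 1, 2, 0, 4, 5, 6, 3, 7, 10, 8]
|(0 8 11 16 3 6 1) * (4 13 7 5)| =|(0 8 11 16 3 6 1)(4 13 7 5)| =28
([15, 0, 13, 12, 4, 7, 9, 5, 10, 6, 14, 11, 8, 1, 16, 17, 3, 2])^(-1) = [1, 13, 17, 16, 4, 7, 9, 5, 12, 6, 8, 11, 3, 2, 10, 0, 14, 15]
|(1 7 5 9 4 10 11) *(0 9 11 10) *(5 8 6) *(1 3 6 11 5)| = 6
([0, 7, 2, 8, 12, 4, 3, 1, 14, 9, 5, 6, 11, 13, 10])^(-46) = (3 6 11 12 4 5 10 14 8)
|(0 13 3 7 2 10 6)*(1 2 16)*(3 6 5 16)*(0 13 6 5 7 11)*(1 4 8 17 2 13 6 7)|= 36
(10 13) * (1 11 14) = [0, 11, 2, 3, 4, 5, 6, 7, 8, 9, 13, 14, 12, 10, 1] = (1 11 14)(10 13)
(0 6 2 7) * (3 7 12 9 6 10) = (0 10 3 7)(2 12 9 6) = [10, 1, 12, 7, 4, 5, 2, 0, 8, 6, 3, 11, 9]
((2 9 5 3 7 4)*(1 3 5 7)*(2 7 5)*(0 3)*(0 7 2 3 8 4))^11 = (0 4 9 3 7 8 2 5 1)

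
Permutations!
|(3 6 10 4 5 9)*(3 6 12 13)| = |(3 12 13)(4 5 9 6 10)| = 15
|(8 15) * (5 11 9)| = 6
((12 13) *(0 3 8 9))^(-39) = (0 3 8 9)(12 13)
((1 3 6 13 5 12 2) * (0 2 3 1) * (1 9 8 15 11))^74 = (1 11 15 8 9)(3 12 5 13 6)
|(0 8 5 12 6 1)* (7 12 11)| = |(0 8 5 11 7 12 6 1)| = 8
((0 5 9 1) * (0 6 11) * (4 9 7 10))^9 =(11)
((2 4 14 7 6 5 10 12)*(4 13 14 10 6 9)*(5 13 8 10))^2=((2 8 10 12)(4 5 6 13 14 7 9))^2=(2 10)(4 6 14 9 5 13 7)(8 12)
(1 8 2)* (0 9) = (0 9)(1 8 2) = [9, 8, 1, 3, 4, 5, 6, 7, 2, 0]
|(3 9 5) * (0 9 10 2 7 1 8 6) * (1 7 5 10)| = 9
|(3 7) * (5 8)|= 2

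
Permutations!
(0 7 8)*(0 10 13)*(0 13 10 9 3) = [7, 1, 2, 0, 4, 5, 6, 8, 9, 3, 10, 11, 12, 13] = (13)(0 7 8 9 3)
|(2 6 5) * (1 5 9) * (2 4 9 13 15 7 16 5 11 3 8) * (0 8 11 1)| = 22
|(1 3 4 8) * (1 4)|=|(1 3)(4 8)|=2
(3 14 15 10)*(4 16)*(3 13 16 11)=(3 14 15 10 13 16 4 11)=[0, 1, 2, 14, 11, 5, 6, 7, 8, 9, 13, 3, 12, 16, 15, 10, 4]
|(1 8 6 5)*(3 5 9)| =|(1 8 6 9 3 5)| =6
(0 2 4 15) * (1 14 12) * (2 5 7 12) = (0 5 7 12 1 14 2 4 15) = [5, 14, 4, 3, 15, 7, 6, 12, 8, 9, 10, 11, 1, 13, 2, 0]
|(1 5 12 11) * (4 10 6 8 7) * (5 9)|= |(1 9 5 12 11)(4 10 6 8 7)|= 5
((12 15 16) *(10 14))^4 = ((10 14)(12 15 16))^4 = (12 15 16)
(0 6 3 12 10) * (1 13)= (0 6 3 12 10)(1 13)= [6, 13, 2, 12, 4, 5, 3, 7, 8, 9, 0, 11, 10, 1]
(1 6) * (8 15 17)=[0, 6, 2, 3, 4, 5, 1, 7, 15, 9, 10, 11, 12, 13, 14, 17, 16, 8]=(1 6)(8 15 17)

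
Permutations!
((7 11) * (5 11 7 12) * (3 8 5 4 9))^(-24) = ((3 8 5 11 12 4 9))^(-24) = (3 12 8 4 5 9 11)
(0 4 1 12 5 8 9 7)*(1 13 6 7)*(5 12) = (0 4 13 6 7)(1 5 8 9) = [4, 5, 2, 3, 13, 8, 7, 0, 9, 1, 10, 11, 12, 6]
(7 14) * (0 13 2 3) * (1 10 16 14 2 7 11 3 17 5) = (0 13 7 2 17 5 1 10 16 14 11 3) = [13, 10, 17, 0, 4, 1, 6, 2, 8, 9, 16, 3, 12, 7, 11, 15, 14, 5]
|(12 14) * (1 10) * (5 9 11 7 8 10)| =14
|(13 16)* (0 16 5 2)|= |(0 16 13 5 2)|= 5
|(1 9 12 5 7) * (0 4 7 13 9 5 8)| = |(0 4 7 1 5 13 9 12 8)| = 9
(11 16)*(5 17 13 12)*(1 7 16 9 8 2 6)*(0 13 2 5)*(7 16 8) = (0 13 12)(1 16 11 9 7 8 5 17 2 6) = [13, 16, 6, 3, 4, 17, 1, 8, 5, 7, 10, 9, 0, 12, 14, 15, 11, 2]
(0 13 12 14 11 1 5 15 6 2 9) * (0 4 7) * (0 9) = (0 13 12 14 11 1 5 15 6 2)(4 7 9) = [13, 5, 0, 3, 7, 15, 2, 9, 8, 4, 10, 1, 14, 12, 11, 6]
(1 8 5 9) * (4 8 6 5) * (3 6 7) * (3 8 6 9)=(1 7 8 4 6 5 3 9)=[0, 7, 2, 9, 6, 3, 5, 8, 4, 1]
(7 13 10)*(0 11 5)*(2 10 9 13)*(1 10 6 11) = (0 1 10 7 2 6 11 5)(9 13) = [1, 10, 6, 3, 4, 0, 11, 2, 8, 13, 7, 5, 12, 9]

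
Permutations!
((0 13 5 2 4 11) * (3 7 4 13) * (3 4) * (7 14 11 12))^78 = (0 4 12 7 3 14 11)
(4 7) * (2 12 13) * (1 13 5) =(1 13 2 12 5)(4 7) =[0, 13, 12, 3, 7, 1, 6, 4, 8, 9, 10, 11, 5, 2]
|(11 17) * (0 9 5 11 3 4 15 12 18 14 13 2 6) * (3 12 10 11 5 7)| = 15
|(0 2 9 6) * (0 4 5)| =6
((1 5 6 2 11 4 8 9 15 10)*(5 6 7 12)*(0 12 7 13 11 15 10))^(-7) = ((0 12 5 13 11 4 8 9 10 1 6 2 15))^(-7) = (0 8 15 4 2 11 6 13 1 5 10 12 9)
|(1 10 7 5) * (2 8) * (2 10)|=6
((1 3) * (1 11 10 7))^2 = (1 11 7 3 10)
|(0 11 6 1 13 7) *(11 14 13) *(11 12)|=4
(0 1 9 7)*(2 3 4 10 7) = (0 1 9 2 3 4 10 7) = [1, 9, 3, 4, 10, 5, 6, 0, 8, 2, 7]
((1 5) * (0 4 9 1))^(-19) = (0 4 9 1 5)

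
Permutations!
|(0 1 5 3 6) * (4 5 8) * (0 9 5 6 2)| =|(0 1 8 4 6 9 5 3 2)| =9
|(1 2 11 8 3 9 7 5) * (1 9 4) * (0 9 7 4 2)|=4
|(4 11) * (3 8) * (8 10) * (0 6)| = 6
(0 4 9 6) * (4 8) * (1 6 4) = (0 8 1 6)(4 9) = [8, 6, 2, 3, 9, 5, 0, 7, 1, 4]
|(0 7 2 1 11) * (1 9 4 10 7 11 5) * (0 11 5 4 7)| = 15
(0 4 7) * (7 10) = (0 4 10 7) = [4, 1, 2, 3, 10, 5, 6, 0, 8, 9, 7]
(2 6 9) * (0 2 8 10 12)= [2, 1, 6, 3, 4, 5, 9, 7, 10, 8, 12, 11, 0]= (0 2 6 9 8 10 12)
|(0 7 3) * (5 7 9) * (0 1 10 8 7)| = 15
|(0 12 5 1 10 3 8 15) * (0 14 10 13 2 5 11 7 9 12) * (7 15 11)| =12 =|(1 13 2 5)(3 8 11 15 14 10)(7 9 12)|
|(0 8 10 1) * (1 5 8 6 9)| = |(0 6 9 1)(5 8 10)| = 12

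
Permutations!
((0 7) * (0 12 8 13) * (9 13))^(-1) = ((0 7 12 8 9 13))^(-1) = (0 13 9 8 12 7)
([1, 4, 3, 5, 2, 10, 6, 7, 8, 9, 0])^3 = (0 2 10 4 5 1 3)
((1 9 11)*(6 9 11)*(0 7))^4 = ((0 7)(1 11)(6 9))^4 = (11)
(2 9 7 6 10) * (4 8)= (2 9 7 6 10)(4 8)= [0, 1, 9, 3, 8, 5, 10, 6, 4, 7, 2]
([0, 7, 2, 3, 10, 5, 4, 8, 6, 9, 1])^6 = [0, 1, 2, 3, 4, 5, 6, 7, 8, 9, 10]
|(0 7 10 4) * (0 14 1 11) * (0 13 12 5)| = |(0 7 10 4 14 1 11 13 12 5)| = 10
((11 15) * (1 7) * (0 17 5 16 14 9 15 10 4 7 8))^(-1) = ((0 17 5 16 14 9 15 11 10 4 7 1 8))^(-1) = (0 8 1 7 4 10 11 15 9 14 16 5 17)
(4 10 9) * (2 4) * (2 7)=[0, 1, 4, 3, 10, 5, 6, 2, 8, 7, 9]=(2 4 10 9 7)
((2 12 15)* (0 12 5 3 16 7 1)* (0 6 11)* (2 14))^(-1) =((0 12 15 14 2 5 3 16 7 1 6 11))^(-1) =(0 11 6 1 7 16 3 5 2 14 15 12)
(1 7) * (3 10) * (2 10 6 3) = [0, 7, 10, 6, 4, 5, 3, 1, 8, 9, 2] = (1 7)(2 10)(3 6)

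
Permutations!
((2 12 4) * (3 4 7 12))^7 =(2 3 4)(7 12)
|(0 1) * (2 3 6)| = 6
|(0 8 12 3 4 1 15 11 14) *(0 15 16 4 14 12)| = 30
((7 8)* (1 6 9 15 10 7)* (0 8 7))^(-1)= (0 10 15 9 6 1 8)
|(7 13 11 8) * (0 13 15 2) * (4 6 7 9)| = |(0 13 11 8 9 4 6 7 15 2)| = 10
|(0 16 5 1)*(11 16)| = 5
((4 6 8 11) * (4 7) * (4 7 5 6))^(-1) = ((5 6 8 11))^(-1) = (5 11 8 6)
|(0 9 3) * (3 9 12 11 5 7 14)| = 7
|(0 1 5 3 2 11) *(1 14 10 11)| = |(0 14 10 11)(1 5 3 2)| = 4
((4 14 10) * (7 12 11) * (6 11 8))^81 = ((4 14 10)(6 11 7 12 8))^81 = (14)(6 11 7 12 8)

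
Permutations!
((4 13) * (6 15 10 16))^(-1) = ((4 13)(6 15 10 16))^(-1) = (4 13)(6 16 10 15)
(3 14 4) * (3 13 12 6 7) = (3 14 4 13 12 6 7) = [0, 1, 2, 14, 13, 5, 7, 3, 8, 9, 10, 11, 6, 12, 4]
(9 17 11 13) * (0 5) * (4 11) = (0 5)(4 11 13 9 17) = [5, 1, 2, 3, 11, 0, 6, 7, 8, 17, 10, 13, 12, 9, 14, 15, 16, 4]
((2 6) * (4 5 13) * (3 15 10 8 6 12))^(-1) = (2 6 8 10 15 3 12)(4 13 5)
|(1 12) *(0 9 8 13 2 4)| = |(0 9 8 13 2 4)(1 12)| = 6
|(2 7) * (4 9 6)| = 6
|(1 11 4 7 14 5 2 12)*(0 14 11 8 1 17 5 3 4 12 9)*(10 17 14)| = |(0 10 17 5 2 9)(1 8)(3 4 7 11 12 14)| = 6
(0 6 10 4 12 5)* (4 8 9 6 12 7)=(0 12 5)(4 7)(6 10 8 9)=[12, 1, 2, 3, 7, 0, 10, 4, 9, 6, 8, 11, 5]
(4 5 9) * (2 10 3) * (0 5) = (0 5 9 4)(2 10 3) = [5, 1, 10, 2, 0, 9, 6, 7, 8, 4, 3]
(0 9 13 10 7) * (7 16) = (0 9 13 10 16 7) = [9, 1, 2, 3, 4, 5, 6, 0, 8, 13, 16, 11, 12, 10, 14, 15, 7]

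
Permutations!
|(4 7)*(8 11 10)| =|(4 7)(8 11 10)| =6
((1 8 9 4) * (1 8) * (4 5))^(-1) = ((4 8 9 5))^(-1) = (4 5 9 8)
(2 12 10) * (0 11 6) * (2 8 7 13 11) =[2, 1, 12, 3, 4, 5, 0, 13, 7, 9, 8, 6, 10, 11] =(0 2 12 10 8 7 13 11 6)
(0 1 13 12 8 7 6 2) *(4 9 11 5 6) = (0 1 13 12 8 7 4 9 11 5 6 2) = [1, 13, 0, 3, 9, 6, 2, 4, 7, 11, 10, 5, 8, 12]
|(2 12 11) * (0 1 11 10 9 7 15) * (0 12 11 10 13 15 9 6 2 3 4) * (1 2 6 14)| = 30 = |(0 2 11 3 4)(1 10 14)(7 9)(12 13 15)|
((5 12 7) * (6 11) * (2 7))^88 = ((2 7 5 12)(6 11))^88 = (12)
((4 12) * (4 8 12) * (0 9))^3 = (0 9)(8 12)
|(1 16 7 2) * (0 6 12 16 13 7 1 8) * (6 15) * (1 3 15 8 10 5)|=30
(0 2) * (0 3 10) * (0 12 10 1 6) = (0 2 3 1 6)(10 12) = [2, 6, 3, 1, 4, 5, 0, 7, 8, 9, 12, 11, 10]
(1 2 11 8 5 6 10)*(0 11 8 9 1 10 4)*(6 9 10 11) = (0 6 4)(1 2 8 5 9)(10 11) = [6, 2, 8, 3, 0, 9, 4, 7, 5, 1, 11, 10]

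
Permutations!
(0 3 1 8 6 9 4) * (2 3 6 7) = (0 6 9 4)(1 8 7 2 3) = [6, 8, 3, 1, 0, 5, 9, 2, 7, 4]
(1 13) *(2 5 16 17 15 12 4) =(1 13)(2 5 16 17 15 12 4) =[0, 13, 5, 3, 2, 16, 6, 7, 8, 9, 10, 11, 4, 1, 14, 12, 17, 15]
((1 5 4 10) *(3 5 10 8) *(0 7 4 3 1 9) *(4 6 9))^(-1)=(0 9 6 7)(1 8 4 10)(3 5)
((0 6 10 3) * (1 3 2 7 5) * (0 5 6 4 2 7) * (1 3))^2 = ((0 4 2)(3 5)(6 10 7))^2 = (0 2 4)(6 7 10)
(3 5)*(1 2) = (1 2)(3 5) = [0, 2, 1, 5, 4, 3]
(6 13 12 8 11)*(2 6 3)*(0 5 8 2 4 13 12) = [5, 1, 6, 4, 13, 8, 12, 7, 11, 9, 10, 3, 2, 0] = (0 5 8 11 3 4 13)(2 6 12)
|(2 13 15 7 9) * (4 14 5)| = 15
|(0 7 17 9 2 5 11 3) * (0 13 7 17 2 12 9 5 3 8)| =20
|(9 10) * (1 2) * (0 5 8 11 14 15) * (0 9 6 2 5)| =|(1 5 8 11 14 15 9 10 6 2)| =10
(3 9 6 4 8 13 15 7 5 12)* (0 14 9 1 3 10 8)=(0 14 9 6 4)(1 3)(5 12 10 8 13 15 7)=[14, 3, 2, 1, 0, 12, 4, 5, 13, 6, 8, 11, 10, 15, 9, 7]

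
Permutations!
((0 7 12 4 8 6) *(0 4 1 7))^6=((1 7 12)(4 8 6))^6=(12)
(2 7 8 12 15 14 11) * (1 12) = [0, 12, 7, 3, 4, 5, 6, 8, 1, 9, 10, 2, 15, 13, 11, 14] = (1 12 15 14 11 2 7 8)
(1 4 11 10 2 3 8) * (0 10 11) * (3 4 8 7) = (11)(0 10 2 4)(1 8)(3 7) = [10, 8, 4, 7, 0, 5, 6, 3, 1, 9, 2, 11]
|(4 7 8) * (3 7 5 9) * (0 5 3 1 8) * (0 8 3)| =|(0 5 9 1 3 7 8 4)| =8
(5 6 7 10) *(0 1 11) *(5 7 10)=(0 1 11)(5 6 10 7)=[1, 11, 2, 3, 4, 6, 10, 5, 8, 9, 7, 0]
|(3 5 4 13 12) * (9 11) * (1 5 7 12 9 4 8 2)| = |(1 5 8 2)(3 7 12)(4 13 9 11)| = 12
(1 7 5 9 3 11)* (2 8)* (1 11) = (11)(1 7 5 9 3)(2 8) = [0, 7, 8, 1, 4, 9, 6, 5, 2, 3, 10, 11]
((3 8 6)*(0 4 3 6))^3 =((0 4 3 8))^3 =(0 8 3 4)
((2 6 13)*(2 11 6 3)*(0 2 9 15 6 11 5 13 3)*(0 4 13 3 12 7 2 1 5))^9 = (0 2 6 3)(1 4 12 9)(5 13 7 15)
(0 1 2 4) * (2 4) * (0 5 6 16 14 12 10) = (0 1 4 5 6 16 14 12 10) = [1, 4, 2, 3, 5, 6, 16, 7, 8, 9, 0, 11, 10, 13, 12, 15, 14]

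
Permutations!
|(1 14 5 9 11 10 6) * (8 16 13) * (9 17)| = |(1 14 5 17 9 11 10 6)(8 16 13)| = 24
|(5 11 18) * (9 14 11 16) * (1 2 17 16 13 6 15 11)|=6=|(1 2 17 16 9 14)(5 13 6 15 11 18)|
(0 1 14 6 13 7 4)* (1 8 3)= [8, 14, 2, 1, 0, 5, 13, 4, 3, 9, 10, 11, 12, 7, 6]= (0 8 3 1 14 6 13 7 4)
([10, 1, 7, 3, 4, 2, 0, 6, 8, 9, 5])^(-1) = (0 6 7 2 5 10)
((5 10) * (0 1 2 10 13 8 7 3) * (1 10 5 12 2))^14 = ((0 10 12 2 5 13 8 7 3))^14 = (0 13 10 8 12 7 2 3 5)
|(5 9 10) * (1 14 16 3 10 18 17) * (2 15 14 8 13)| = |(1 8 13 2 15 14 16 3 10 5 9 18 17)| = 13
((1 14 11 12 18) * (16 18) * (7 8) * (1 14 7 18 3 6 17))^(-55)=((1 7 8 18 14 11 12 16 3 6 17))^(-55)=(18)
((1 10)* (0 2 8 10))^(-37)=(0 10 2 1 8)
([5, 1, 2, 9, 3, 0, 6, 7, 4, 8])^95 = [5, 1, 2, 4, 8, 0, 6, 7, 9, 3]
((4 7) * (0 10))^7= ((0 10)(4 7))^7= (0 10)(4 7)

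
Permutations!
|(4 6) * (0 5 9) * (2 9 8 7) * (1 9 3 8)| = |(0 5 1 9)(2 3 8 7)(4 6)| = 4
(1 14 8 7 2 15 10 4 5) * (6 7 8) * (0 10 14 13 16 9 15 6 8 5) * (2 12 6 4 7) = [10, 13, 4, 3, 0, 1, 2, 12, 5, 15, 7, 11, 6, 16, 8, 14, 9] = (0 10 7 12 6 2 4)(1 13 16 9 15 14 8 5)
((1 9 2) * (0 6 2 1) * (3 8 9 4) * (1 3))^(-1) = ((0 6 2)(1 4)(3 8 9))^(-1) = (0 2 6)(1 4)(3 9 8)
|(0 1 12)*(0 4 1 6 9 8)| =12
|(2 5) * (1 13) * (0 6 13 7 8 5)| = |(0 6 13 1 7 8 5 2)| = 8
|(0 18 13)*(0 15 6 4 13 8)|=12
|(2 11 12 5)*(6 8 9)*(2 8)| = 7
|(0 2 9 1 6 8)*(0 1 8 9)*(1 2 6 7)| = |(0 6 9 8 2)(1 7)| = 10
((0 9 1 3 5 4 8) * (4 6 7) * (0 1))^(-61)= (0 9)(1 5 7 8 3 6 4)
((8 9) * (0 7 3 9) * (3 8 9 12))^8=(12)(0 8 7)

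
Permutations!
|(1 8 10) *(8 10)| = 2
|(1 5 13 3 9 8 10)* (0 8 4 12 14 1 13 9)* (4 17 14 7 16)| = 20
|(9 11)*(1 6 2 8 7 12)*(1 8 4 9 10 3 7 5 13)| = |(1 6 2 4 9 11 10 3 7 12 8 5 13)| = 13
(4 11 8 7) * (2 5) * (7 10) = [0, 1, 5, 3, 11, 2, 6, 4, 10, 9, 7, 8] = (2 5)(4 11 8 10 7)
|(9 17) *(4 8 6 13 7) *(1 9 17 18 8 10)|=9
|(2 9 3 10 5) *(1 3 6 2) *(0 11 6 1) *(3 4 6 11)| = 20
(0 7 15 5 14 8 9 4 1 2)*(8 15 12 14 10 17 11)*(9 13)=(0 7 12 14 15 5 10 17 11 8 13 9 4 1 2)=[7, 2, 0, 3, 1, 10, 6, 12, 13, 4, 17, 8, 14, 9, 15, 5, 16, 11]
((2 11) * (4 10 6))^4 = ((2 11)(4 10 6))^4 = (11)(4 10 6)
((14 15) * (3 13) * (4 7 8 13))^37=(3 7 13 4 8)(14 15)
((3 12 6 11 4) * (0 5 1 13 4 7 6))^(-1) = ((0 5 1 13 4 3 12)(6 11 7))^(-1) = (0 12 3 4 13 1 5)(6 7 11)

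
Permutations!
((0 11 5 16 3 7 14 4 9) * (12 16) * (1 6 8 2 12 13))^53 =(0 12 11 16 5 3 13 7 1 14 6 4 8 9 2)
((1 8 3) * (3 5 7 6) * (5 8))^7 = ((8)(1 5 7 6 3))^7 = (8)(1 7 3 5 6)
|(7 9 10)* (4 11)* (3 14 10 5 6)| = 14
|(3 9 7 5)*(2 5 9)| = 6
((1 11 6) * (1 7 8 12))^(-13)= ((1 11 6 7 8 12))^(-13)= (1 12 8 7 6 11)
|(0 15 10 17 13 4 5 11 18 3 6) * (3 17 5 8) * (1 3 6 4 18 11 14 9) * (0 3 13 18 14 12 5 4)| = 28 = |(0 15 10 4 8 6 3)(1 13 14 9)(5 12)(17 18)|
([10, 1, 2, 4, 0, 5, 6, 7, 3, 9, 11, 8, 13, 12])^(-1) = [4, 1, 2, 8, 3, 5, 6, 7, 11, 9, 0, 10, 13, 12]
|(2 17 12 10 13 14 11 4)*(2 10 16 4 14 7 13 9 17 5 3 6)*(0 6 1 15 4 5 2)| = |(0 6)(1 15 4 10 9 17 12 16 5 3)(7 13)(11 14)| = 10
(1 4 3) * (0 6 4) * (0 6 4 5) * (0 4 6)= (0 6 5 4 3 1)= [6, 0, 2, 1, 3, 4, 5]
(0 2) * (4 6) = (0 2)(4 6) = [2, 1, 0, 3, 6, 5, 4]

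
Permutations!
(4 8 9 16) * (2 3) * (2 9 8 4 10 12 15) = (2 3 9 16 10 12 15) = [0, 1, 3, 9, 4, 5, 6, 7, 8, 16, 12, 11, 15, 13, 14, 2, 10]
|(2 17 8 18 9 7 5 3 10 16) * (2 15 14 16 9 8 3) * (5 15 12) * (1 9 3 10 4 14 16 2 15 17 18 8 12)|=|(1 9 7 17 10 3 4 14 2 18 12 5 15 16)|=14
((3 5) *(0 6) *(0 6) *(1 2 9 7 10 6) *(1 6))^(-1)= (1 10 7 9 2)(3 5)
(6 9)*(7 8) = (6 9)(7 8) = [0, 1, 2, 3, 4, 5, 9, 8, 7, 6]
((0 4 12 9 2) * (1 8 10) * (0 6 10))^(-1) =(0 8 1 10 6 2 9 12 4)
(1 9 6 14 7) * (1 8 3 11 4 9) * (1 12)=(1 12)(3 11 4 9 6 14 7 8)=[0, 12, 2, 11, 9, 5, 14, 8, 3, 6, 10, 4, 1, 13, 7]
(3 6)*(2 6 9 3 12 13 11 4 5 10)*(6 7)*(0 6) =(0 6 12 13 11 4 5 10 2 7)(3 9) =[6, 1, 7, 9, 5, 10, 12, 0, 8, 3, 2, 4, 13, 11]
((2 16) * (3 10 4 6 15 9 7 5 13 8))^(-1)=(2 16)(3 8 13 5 7 9 15 6 4 10)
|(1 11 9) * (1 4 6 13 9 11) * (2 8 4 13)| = 4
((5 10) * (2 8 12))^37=((2 8 12)(5 10))^37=(2 8 12)(5 10)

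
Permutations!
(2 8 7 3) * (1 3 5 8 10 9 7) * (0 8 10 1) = (0 8)(1 3 2)(5 10 9 7) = [8, 3, 1, 2, 4, 10, 6, 5, 0, 7, 9]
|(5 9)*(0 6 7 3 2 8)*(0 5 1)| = |(0 6 7 3 2 8 5 9 1)| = 9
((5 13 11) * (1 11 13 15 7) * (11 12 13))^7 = (15)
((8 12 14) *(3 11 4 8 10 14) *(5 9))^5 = ((3 11 4 8 12)(5 9)(10 14))^5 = (5 9)(10 14)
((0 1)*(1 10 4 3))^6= (0 10 4 3 1)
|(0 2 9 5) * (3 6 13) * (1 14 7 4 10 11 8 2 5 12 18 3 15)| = |(0 5)(1 14 7 4 10 11 8 2 9 12 18 3 6 13 15)| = 30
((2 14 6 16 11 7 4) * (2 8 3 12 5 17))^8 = ((2 14 6 16 11 7 4 8 3 12 5 17))^8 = (2 3 11)(4 6 5)(7 14 12)(8 16 17)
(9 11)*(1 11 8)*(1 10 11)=[0, 1, 2, 3, 4, 5, 6, 7, 10, 8, 11, 9]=(8 10 11 9)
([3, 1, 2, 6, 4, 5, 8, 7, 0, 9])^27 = [8, 1, 2, 0, 4, 5, 3, 7, 6, 9]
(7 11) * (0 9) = (0 9)(7 11) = [9, 1, 2, 3, 4, 5, 6, 11, 8, 0, 10, 7]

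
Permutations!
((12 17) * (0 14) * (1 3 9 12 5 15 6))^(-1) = (0 14)(1 6 15 5 17 12 9 3)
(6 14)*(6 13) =(6 14 13) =[0, 1, 2, 3, 4, 5, 14, 7, 8, 9, 10, 11, 12, 6, 13]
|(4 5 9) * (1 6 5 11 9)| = |(1 6 5)(4 11 9)| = 3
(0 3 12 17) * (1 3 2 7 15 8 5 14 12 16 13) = (0 2 7 15 8 5 14 12 17)(1 3 16 13) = [2, 3, 7, 16, 4, 14, 6, 15, 5, 9, 10, 11, 17, 1, 12, 8, 13, 0]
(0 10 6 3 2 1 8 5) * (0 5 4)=(0 10 6 3 2 1 8 4)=[10, 8, 1, 2, 0, 5, 3, 7, 4, 9, 6]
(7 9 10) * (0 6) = (0 6)(7 9 10) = [6, 1, 2, 3, 4, 5, 0, 9, 8, 10, 7]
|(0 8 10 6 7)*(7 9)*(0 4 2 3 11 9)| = |(0 8 10 6)(2 3 11 9 7 4)| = 12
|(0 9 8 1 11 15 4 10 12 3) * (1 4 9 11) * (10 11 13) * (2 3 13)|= |(0 2 3)(4 11 15 9 8)(10 12 13)|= 15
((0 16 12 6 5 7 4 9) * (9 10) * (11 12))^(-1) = ((0 16 11 12 6 5 7 4 10 9))^(-1) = (0 9 10 4 7 5 6 12 11 16)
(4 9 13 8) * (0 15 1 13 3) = (0 15 1 13 8 4 9 3) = [15, 13, 2, 0, 9, 5, 6, 7, 4, 3, 10, 11, 12, 8, 14, 1]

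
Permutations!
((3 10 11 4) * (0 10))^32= ((0 10 11 4 3))^32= (0 11 3 10 4)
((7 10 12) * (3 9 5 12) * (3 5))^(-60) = ((3 9)(5 12 7 10))^(-60) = (12)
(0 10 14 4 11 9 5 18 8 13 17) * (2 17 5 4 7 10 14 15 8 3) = (0 14 7 10 15 8 13 5 18 3 2 17)(4 11 9) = [14, 1, 17, 2, 11, 18, 6, 10, 13, 4, 15, 9, 12, 5, 7, 8, 16, 0, 3]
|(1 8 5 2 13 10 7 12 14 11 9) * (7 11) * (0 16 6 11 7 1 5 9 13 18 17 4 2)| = 52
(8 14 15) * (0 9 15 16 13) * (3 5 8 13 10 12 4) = (0 9 15 13)(3 5 8 14 16 10 12 4) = [9, 1, 2, 5, 3, 8, 6, 7, 14, 15, 12, 11, 4, 0, 16, 13, 10]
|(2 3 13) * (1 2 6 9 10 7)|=8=|(1 2 3 13 6 9 10 7)|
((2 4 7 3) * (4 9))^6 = ((2 9 4 7 3))^6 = (2 9 4 7 3)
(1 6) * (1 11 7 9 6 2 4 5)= (1 2 4 5)(6 11 7 9)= [0, 2, 4, 3, 5, 1, 11, 9, 8, 6, 10, 7]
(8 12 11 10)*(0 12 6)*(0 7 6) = (0 12 11 10 8)(6 7) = [12, 1, 2, 3, 4, 5, 7, 6, 0, 9, 8, 10, 11]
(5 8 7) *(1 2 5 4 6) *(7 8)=(8)(1 2 5 7 4 6)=[0, 2, 5, 3, 6, 7, 1, 4, 8]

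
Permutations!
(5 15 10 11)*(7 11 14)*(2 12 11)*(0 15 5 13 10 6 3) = [15, 1, 12, 0, 4, 5, 3, 2, 8, 9, 14, 13, 11, 10, 7, 6] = (0 15 6 3)(2 12 11 13 10 14 7)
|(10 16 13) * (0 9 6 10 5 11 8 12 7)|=11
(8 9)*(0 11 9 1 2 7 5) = [11, 2, 7, 3, 4, 0, 6, 5, 1, 8, 10, 9] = (0 11 9 8 1 2 7 5)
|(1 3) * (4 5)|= 2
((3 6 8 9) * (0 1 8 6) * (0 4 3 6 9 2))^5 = (0 1 8 2)(3 4)(6 9)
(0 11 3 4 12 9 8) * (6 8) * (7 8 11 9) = (0 9 6 11 3 4 12 7 8) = [9, 1, 2, 4, 12, 5, 11, 8, 0, 6, 10, 3, 7]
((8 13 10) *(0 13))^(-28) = (13)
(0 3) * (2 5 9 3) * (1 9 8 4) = (0 2 5 8 4 1 9 3) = [2, 9, 5, 0, 1, 8, 6, 7, 4, 3]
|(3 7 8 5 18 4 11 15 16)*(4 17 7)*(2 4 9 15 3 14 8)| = 13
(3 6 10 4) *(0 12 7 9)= [12, 1, 2, 6, 3, 5, 10, 9, 8, 0, 4, 11, 7]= (0 12 7 9)(3 6 10 4)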